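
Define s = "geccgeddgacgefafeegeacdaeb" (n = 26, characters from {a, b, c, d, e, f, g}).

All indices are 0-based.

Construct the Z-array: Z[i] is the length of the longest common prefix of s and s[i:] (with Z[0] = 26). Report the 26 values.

Z[0]=26
i=1: i≥r, start 0; Z[1]=0
i=2: i≥r, start 0; Z[2]=0
i=3: i≥r, start 0; Z[3]=0
i=4: i≥r, start 0; Z[4]=2 grow→box=[4,6)
i=5: min(r-i=1, Z[1]=0)=0; Z[5]=0
i=6: i≥r, start 0; Z[6]=0
i=7: i≥r, start 0; Z[7]=0
i=8: i≥r, start 0; Z[8]=1 grow→box=[8,9)
i=9: i≥r, start 0; Z[9]=0
i=10: i≥r, start 0; Z[10]=0
i=11: i≥r, start 0; Z[11]=2 grow→box=[11,13)
i=12: min(r-i=1, Z[1]=0)=0; Z[12]=0
i=13: i≥r, start 0; Z[13]=0
i=14: i≥r, start 0; Z[14]=0
i=15: i≥r, start 0; Z[15]=0
i=16: i≥r, start 0; Z[16]=0
i=17: i≥r, start 0; Z[17]=0
i=18: i≥r, start 0; Z[18]=2 grow→box=[18,20)
i=19: min(r-i=1, Z[1]=0)=0; Z[19]=0
i=20: i≥r, start 0; Z[20]=0
i=21: i≥r, start 0; Z[21]=0
i=22: i≥r, start 0; Z[22]=0
i=23: i≥r, start 0; Z[23]=0
i=24: i≥r, start 0; Z[24]=0
i=25: i≥r, start 0; Z[25]=0

[26, 0, 0, 0, 2, 0, 0, 0, 1, 0, 0, 2, 0, 0, 0, 0, 0, 0, 2, 0, 0, 0, 0, 0, 0, 0]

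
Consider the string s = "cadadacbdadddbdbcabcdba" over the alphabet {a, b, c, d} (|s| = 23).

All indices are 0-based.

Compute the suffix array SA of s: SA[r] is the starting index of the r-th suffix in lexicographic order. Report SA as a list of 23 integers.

[22, 17, 5, 3, 1, 9, 21, 15, 18, 7, 13, 16, 0, 6, 19, 4, 2, 8, 20, 14, 12, 11, 10]

sorted suffixes:
  #0 SA[0]=22  'a'
  #1 SA[1]=17  'abcdba'
  #2 SA[2]=5  'acbdadddbdbcabcdba'
  #3 SA[3]=3  'adacbdadddbdbcabcdba'
  #4 SA[4]=1  'adadacbdadddbdbcabcdba'
  #5 SA[5]=9  'adddbdbcabcdba'
  #6 SA[6]=21  'ba'
  #7 SA[7]=15  'bcabcdba'
  #8 SA[8]=18  'bcdba'
  #9 SA[9]=7  'bdadddbdbcabcdba'
  #10 SA[10]=13  'bdbcabcdba'
  #11 SA[11]=16  'cabcdba'
  #12 SA[12]=0  'cadadacbdadddbdbcabcdba'
  #13 SA[13]=6  'cbdadddbdbcabcdba'
  #14 SA[14]=19  'cdba'
  #15 SA[15]=4  'dacbdadddbdbcabcdba'
  #16 SA[16]=2  'dadacbdadddbdbcabcdba'
  #17 SA[17]=8  'dadddbdbcabcdba'
  #18 SA[18]=20  'dba'
  #19 SA[19]=14  'dbcabcdba'
  #20 SA[20]=12  'dbdbcabcdba'
  #21 SA[21]=11  'ddbdbcabcdba'
  #22 SA[22]=10  'dddbdbcabcdba'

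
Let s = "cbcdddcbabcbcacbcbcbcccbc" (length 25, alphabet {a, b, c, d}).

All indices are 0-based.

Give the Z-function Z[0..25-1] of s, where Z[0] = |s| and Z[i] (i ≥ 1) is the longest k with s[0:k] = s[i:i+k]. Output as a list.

[25, 0, 1, 0, 0, 0, 2, 0, 0, 0, 3, 0, 1, 0, 3, 0, 3, 0, 3, 0, 1, 1, 3, 0, 1]

Z[0]=25
i=1: i≥r, start 0; Z[1]=0
i=2: i≥r, start 0; Z[2]=1 scan→box=[2,3)
i=3: i≥r, start 0; Z[3]=0
i=4: i≥r, start 0; Z[4]=0
i=5: i≥r, start 0; Z[5]=0
i=6: i≥r, start 0; Z[6]=2 scan→box=[6,8)
i=7: min(r-i=1, Z[1]=0)=0; Z[7]=0
i=8: i≥r, start 0; Z[8]=0
i=9: i≥r, start 0; Z[9]=0
i=10: i≥r, start 0; Z[10]=3 scan→box=[10,13)
i=11: min(r-i=2, Z[1]=0)=0; Z[11]=0
i=12: min(r-i=1, Z[2]=1)=1; Z[12]=1
i=13: i≥r, start 0; Z[13]=0
i=14: i≥r, start 0; Z[14]=3 scan→box=[14,17)
i=15: min(r-i=2, Z[1]=0)=0; Z[15]=0
i=16: min(r-i=1, Z[2]=1)=1; Z[16]=3 scan→box=[16,19)
i=17: min(r-i=2, Z[1]=0)=0; Z[17]=0
i=18: min(r-i=1, Z[2]=1)=1; Z[18]=3 scan→box=[18,21)
i=19: min(r-i=2, Z[1]=0)=0; Z[19]=0
i=20: min(r-i=1, Z[2]=1)=1; Z[20]=1
i=21: i≥r, start 0; Z[21]=1 scan→box=[21,22)
i=22: i≥r, start 0; Z[22]=3 scan→box=[22,25)
i=23: min(r-i=2, Z[1]=0)=0; Z[23]=0
i=24: min(r-i=1, Z[2]=1)=1; Z[24]=1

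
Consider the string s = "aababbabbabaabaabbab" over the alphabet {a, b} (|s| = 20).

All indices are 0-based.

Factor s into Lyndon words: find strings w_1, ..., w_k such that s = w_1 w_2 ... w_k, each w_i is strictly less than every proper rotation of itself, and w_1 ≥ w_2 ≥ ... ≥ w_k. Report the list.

emit factor 1: 'aababbabbab' (i=0, period=11)
emit factor 2: 'aabaabbab' (i=11, period=9)

["aababbabbab", "aabaabbab"]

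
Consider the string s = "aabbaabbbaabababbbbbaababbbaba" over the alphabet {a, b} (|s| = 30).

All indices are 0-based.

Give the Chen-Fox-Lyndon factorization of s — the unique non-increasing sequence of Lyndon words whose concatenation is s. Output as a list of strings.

["aabbaabbb", "aabababbbbbaababbbab", "a"]

emit factor 1: 'aabbaabbb' (i=0, period=9)
emit factor 2: 'aabababbbbbaababbbab' (i=9, period=20)
emit factor 3: 'a' (i=29, period=1)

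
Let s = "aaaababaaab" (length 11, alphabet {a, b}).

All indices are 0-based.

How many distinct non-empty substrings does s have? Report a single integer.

45

rank | idx | suffix
   0 |   0 | aaaababaaab
   1 |   7 | aaab
   2 |   1 | aaababaaab
   3 |   8 | aab
   4 |   2 | aababaaab
   5 |   9 | ab
   6 |   5 | abaaab
   7 |   3 | ababaaab
   8 |  10 | b
   9 |   6 | baaab
  10 |   4 | babaaab

SA = [0, 7, 1, 8, 2, 9, 5, 3, 10, 6, 4]
i: (SA[i-1],SA[i]) lcp shared
  1: (0,7) 3 'aaa'
  2: (7,1) 4 'aaab'
  3: (1,8) 2 'aa'
  4: (8,2) 3 'aab'
  5: (2,9) 1 'a'
  6: (9,5) 2 'ab'
  7: (5,3) 3 'aba'
  8: (3,10) 0 ''
  9: (10,6) 1 'b'
  10: (6,4) 2 'ba'

n(n+1)/2 = 11·12/2 = 66
Σ LCP = 0 + 3 + 4 + 2 + 3 + 1 + 2 + 3 + 0 + 1 + 2 = 21
distinct = 66 − 21 = 45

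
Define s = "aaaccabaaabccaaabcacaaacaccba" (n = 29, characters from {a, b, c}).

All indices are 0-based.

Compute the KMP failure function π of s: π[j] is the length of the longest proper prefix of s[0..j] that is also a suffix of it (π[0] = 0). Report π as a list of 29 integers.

[0, 1, 2, 0, 0, 1, 0, 1, 2, 3, 0, 0, 0, 1, 2, 3, 0, 0, 1, 0, 1, 2, 3, 4, 1, 0, 0, 0, 1]

π[0] = 0
j=1 s[j]='a': π[1]=1 (border 'a')
j=2 s[j]='a': π[2]=2 (border 'aa')
j=3 s[j]='c': k: 2→1→0; π[3]=0 (border '')
j=4 s[j]='c': π[4]=0 (border '')
j=5 s[j]='a': π[5]=1 (border 'a')
j=6 s[j]='b': k: 1→0; π[6]=0 (border '')
j=7 s[j]='a': π[7]=1 (border 'a')
j=8 s[j]='a': π[8]=2 (border 'aa')
j=9 s[j]='a': π[9]=3 (border 'aaa')
j=10 s[j]='b': k: 3→2→1→0; π[10]=0 (border '')
j=11 s[j]='c': π[11]=0 (border '')
j=12 s[j]='c': π[12]=0 (border '')
j=13 s[j]='a': π[13]=1 (border 'a')
j=14 s[j]='a': π[14]=2 (border 'aa')
j=15 s[j]='a': π[15]=3 (border 'aaa')
j=16 s[j]='b': k: 3→2→1→0; π[16]=0 (border '')
j=17 s[j]='c': π[17]=0 (border '')
j=18 s[j]='a': π[18]=1 (border 'a')
j=19 s[j]='c': k: 1→0; π[19]=0 (border '')
j=20 s[j]='a': π[20]=1 (border 'a')
j=21 s[j]='a': π[21]=2 (border 'aa')
j=22 s[j]='a': π[22]=3 (border 'aaa')
j=23 s[j]='c': π[23]=4 (border 'aaac')
j=24 s[j]='a': k: 4→0; π[24]=1 (border 'a')
j=25 s[j]='c': k: 1→0; π[25]=0 (border '')
j=26 s[j]='c': π[26]=0 (border '')
j=27 s[j]='b': π[27]=0 (border '')
j=28 s[j]='a': π[28]=1 (border 'a')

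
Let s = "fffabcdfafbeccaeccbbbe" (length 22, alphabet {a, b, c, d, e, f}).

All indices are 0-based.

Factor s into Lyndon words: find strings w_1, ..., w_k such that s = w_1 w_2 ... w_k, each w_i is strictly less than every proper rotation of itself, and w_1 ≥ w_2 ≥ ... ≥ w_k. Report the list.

["f", "f", "f", "abcdfafbeccaeccbbbe"]

emit factor 1: 'f' (i=0, period=1)
emit factor 2: 'f' (i=1, period=1)
emit factor 3: 'f' (i=2, period=1)
emit factor 4: 'abcdfafbeccaeccbbbe' (i=3, period=19)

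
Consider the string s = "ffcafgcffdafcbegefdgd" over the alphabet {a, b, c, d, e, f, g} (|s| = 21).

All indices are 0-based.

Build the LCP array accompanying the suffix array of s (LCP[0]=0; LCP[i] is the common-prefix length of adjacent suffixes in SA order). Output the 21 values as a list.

sorted suffixes:
  #0 SA[0]=10  'afcbegefdgd'
  #1 SA[1]=3  'afgcffdafcbegefdgd'
  #2 SA[2]=13  'begefdgd'
  #3 SA[3]=2  'cafgcffdafcbegefdgd'
  #4 SA[4]=12  'cbegefdgd'
  #5 SA[5]=6  'cffdafcbegefdgd'
  #6 SA[6]=20  'd'
  #7 SA[7]=9  'dafcbegefdgd'
  #8 SA[8]=18  'dgd'
  #9 SA[9]=16  'efdgd'
  #10 SA[10]=14  'egefdgd'
  #11 SA[11]=1  'fcafgcffdafcbegefdgd'
  #12 SA[12]=11  'fcbegefdgd'
  #13 SA[13]=8  'fdafcbegefdgd'
  #14 SA[14]=17  'fdgd'
  #15 SA[15]=0  'ffcafgcffdafcbegefdgd'
  #16 SA[16]=7  'ffdafcbegefdgd'
  #17 SA[17]=4  'fgcffdafcbegefdgd'
  #18 SA[18]=5  'gcffdafcbegefdgd'
  #19 SA[19]=19  'gd'
  #20 SA[20]=15  'gefdgd'

SA = [10, 3, 13, 2, 12, 6, 20, 9, 18, 16, 14, 1, 11, 8, 17, 0, 7, 4, 5, 19, 15]
[i] adj suffixes → lcp
  [1] 10/3 → 2 ('af')
  [2] 3/13 → 0 ('')
  [3] 13/2 → 0 ('')
  [4] 2/12 → 1 ('c')
  [5] 12/6 → 1 ('c')
  [6] 6/20 → 0 ('')
  [7] 20/9 → 1 ('d')
  [8] 9/18 → 1 ('d')
  [9] 18/16 → 0 ('')
  [10] 16/14 → 1 ('e')
  [11] 14/1 → 0 ('')
  [12] 1/11 → 2 ('fc')
  [13] 11/8 → 1 ('f')
  [14] 8/17 → 2 ('fd')
  [15] 17/0 → 1 ('f')
  [16] 0/7 → 2 ('ff')
  [17] 7/4 → 1 ('f')
  [18] 4/5 → 0 ('')
  [19] 5/19 → 1 ('g')
  [20] 19/15 → 1 ('g')

[0, 2, 0, 0, 1, 1, 0, 1, 1, 0, 1, 0, 2, 1, 2, 1, 2, 1, 0, 1, 1]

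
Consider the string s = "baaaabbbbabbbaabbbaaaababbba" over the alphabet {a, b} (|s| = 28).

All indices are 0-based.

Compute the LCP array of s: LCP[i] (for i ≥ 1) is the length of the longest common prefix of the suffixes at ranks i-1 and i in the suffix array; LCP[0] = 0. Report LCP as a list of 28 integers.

[0, 1, 5, 3, 4, 2, 3, 5, 1, 2, 5, 6, 4, 0, 2, 6, 3, 2, 6, 1, 3, 4, 3, 2, 4, 5, 4, 3]

rank | idx | suffix
   0 |  27 | a
   1 |  18 | aaaababbba
   2 |   1 | aaaabbbbabbbaabbbaaaababbba
   3 |  19 | aaababbba
   4 |   2 | aaabbbbabbbaabbbaaaababbba
   5 |  20 | aababbba
   6 |  13 | aabbbaaaababbba
   7 |   3 | aabbbbabbbaabbbaaaababbba
   8 |  21 | ababbba
   9 |  23 | abbba
  10 |  14 | abbbaaaababbba
  11 |   9 | abbbaabbbaaaababbba
  12 |   4 | abbbbabbbaabbbaaaababbba
  13 |  26 | ba
  14 |  17 | baaaababbba
  15 |   0 | baaaabbbbabbbaabbbaaaababbba
  16 |  12 | baabbbaaaababbba
  17 |  22 | babbba
  18 |   8 | babbbaabbbaaaababbba
  19 |  25 | bba
  20 |  16 | bbaaaababbba
  21 |  11 | bbaabbbaaaababbba
  22 |   7 | bbabbbaabbbaaaababbba
  23 |  24 | bbba
  24 |  15 | bbbaaaababbba
  25 |  10 | bbbaabbbaaaababbba
  26 |   6 | bbbabbbaabbbaaaababbba
  27 |   5 | bbbbabbbaabbbaaaababbba

SA = [27, 18, 1, 19, 2, 20, 13, 3, 21, 23, 14, 9, 4, 26, 17, 0, 12, 22, 8, 25, 16, 11, 7, 24, 15, 10, 6, 5]
[i] adj suffixes → lcp
  [1] 27/18 → 1 ('a')
  [2] 18/1 → 5 ('aaaab')
  [3] 1/19 → 3 ('aaa')
  [4] 19/2 → 4 ('aaab')
  [5] 2/20 → 2 ('aa')
  [6] 20/13 → 3 ('aab')
  [7] 13/3 → 5 ('aabbb')
  [8] 3/21 → 1 ('a')
  [9] 21/23 → 2 ('ab')
  [10] 23/14 → 5 ('abbba')
  [11] 14/9 → 6 ('abbbaa')
  [12] 9/4 → 4 ('abbb')
  [13] 4/26 → 0 ('')
  [14] 26/17 → 2 ('ba')
  [15] 17/0 → 6 ('baaaab')
  [16] 0/12 → 3 ('baa')
  [17] 12/22 → 2 ('ba')
  [18] 22/8 → 6 ('babbba')
  [19] 8/25 → 1 ('b')
  [20] 25/16 → 3 ('bba')
  [21] 16/11 → 4 ('bbaa')
  [22] 11/7 → 3 ('bba')
  [23] 7/24 → 2 ('bb')
  [24] 24/15 → 4 ('bbba')
  [25] 15/10 → 5 ('bbbaa')
  [26] 10/6 → 4 ('bbba')
  [27] 6/5 → 3 ('bbb')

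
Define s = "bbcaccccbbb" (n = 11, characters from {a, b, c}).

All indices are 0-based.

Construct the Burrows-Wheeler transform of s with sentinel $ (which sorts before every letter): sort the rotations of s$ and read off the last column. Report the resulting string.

rank  rotation      last
    0  $bbcaccccbbb  b
    1  accccbbb$bbc  c
    2  b$bbcaccccbb  b
    3  bb$bbcaccccb  b
    4  bbb$bbcacccc  c
    5  bbcaccccbbb$  $
    6  bcaccccbbb$b  b
    7  caccccbbb$bb  b
    8  cbbb$bbcaccc  c
    9  ccbbb$bbcacc  c
   10  cccbbb$bbcac  c
   11  ccccbbb$bbca  a

bcbbc$bbccca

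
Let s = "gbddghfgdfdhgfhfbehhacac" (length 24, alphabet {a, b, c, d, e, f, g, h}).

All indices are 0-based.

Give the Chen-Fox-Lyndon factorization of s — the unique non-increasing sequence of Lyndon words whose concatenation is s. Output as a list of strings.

["g", "bddghfgdfdhgfhfbehh", "ac", "ac"]

emit factor 1: 'g' (i=0, period=1)
emit factor 2: 'bddghfgdfdhgfhfbehh' (i=1, period=19)
emit factor 3: 'ac' (i=20, period=2)
emit factor 4: 'ac' (i=22, period=2)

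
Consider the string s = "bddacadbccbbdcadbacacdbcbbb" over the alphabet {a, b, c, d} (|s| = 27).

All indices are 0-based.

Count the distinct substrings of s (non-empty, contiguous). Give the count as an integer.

rank | idx | suffix
   0 |  17 | acacdbcbbb
   1 |   3 | acadbccbbdcadbacacdbcbbb
   2 |  19 | acdbcbbb
   3 |  14 | adbacacdbcbbb
   4 |   5 | adbccbbdcadbacacdbcbbb
   5 |  26 | b
   6 |  16 | bacacdbcbbb
   7 |  25 | bb
   8 |  24 | bbb
   9 |  10 | bbdcadbacacdbcbbb
  10 |  22 | bcbbb
  11 |   7 | bccbbdcadbacacdbcbbb
  12 |  11 | bdcadbacacdbcbbb
  13 |   0 | bddacadbccbbdcadbacacdbcbbb
  14 |  18 | cacdbcbbb
  15 |  13 | cadbacacdbcbbb
  16 |   4 | cadbccbbdcadbacacdbcbbb
  17 |  23 | cbbb
  18 |   9 | cbbdcadbacacdbcbbb
  19 |   8 | ccbbdcadbacacdbcbbb
  20 |  20 | cdbcbbb
  21 |   2 | dacadbccbbdcadbacacdbcbbb
  22 |  15 | dbacacdbcbbb
  23 |  21 | dbcbbb
  24 |   6 | dbccbbdcadbacacdbcbbb
  25 |  12 | dcadbacacdbcbbb
  26 |   1 | ddacadbccbbdcadbacacdbcbbb

SA = [17, 3, 19, 14, 5, 26, 16, 25, 24, 10, 22, 7, 11, 0, 18, 13, 4, 23, 9, 8, 20, 2, 15, 21, 6, 12, 1]
rank  pair      lcp
   1  s[17:],s[3:]  3  'aca'
   2  s[3:],s[19:]  2  'ac'
   3  s[19:],s[14:]  1  'a'
   4  s[14:],s[5:]  3  'adb'
   5  s[5:],s[26:]  0  ''
   6  s[26:],s[16:]  1  'b'
   7  s[16:],s[25:]  1  'b'
   8  s[25:],s[24:]  2  'bb'
   9  s[24:],s[10:]  2  'bb'
  10  s[10:],s[22:]  1  'b'
  11  s[22:],s[7:]  2  'bc'
  12  s[7:],s[11:]  1  'b'
  13  s[11:],s[0:]  2  'bd'
  14  s[0:],s[18:]  0  ''
  15  s[18:],s[13:]  2  'ca'
  16  s[13:],s[4:]  4  'cadb'
  17  s[4:],s[23:]  1  'c'
  18  s[23:],s[9:]  3  'cbb'
  19  s[9:],s[8:]  1  'c'
  20  s[8:],s[20:]  1  'c'
  21  s[20:],s[2:]  0  ''
  22  s[2:],s[15:]  1  'd'
  23  s[15:],s[21:]  2  'db'
  24  s[21:],s[6:]  3  'dbc'
  25  s[6:],s[12:]  1  'd'
  26  s[12:],s[1:]  1  'd'

n(n+1)/2 = 27·28/2 = 378
Σ LCP = 0 + 3 + 2 + 1 + 3 + 0 + 1 + 1 + 2 + 2 + 1 + 2 + 1 + 2 + 0 + 2 + 4 + 1 + 3 + 1 + 1 + 0 + 1 + 2 + 3 + 1 + 1 = 41
distinct = 378 − 41 = 337

337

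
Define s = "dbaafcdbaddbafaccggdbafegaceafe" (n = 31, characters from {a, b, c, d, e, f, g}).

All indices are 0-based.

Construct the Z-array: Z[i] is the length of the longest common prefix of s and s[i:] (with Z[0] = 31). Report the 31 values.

[31, 0, 0, 0, 0, 0, 3, 0, 0, 1, 3, 0, 0, 0, 0, 0, 0, 0, 0, 3, 0, 0, 0, 0, 0, 0, 0, 0, 0, 0, 0]

Z[0]=31
i=1: fresh scan; Z[1]=0
i=2: fresh scan; Z[2]=0
i=3: fresh scan; Z[3]=0
i=4: fresh scan; Z[4]=0
i=5: fresh scan; Z[5]=0
i=6: fresh scan; Z[6]=3 extend→box=[6,9)
i=7: min(r-i=2, Z[1]=0)=0; Z[7]=0
i=8: min(r-i=1, Z[2]=0)=0; Z[8]=0
i=9: fresh scan; Z[9]=1 extend→box=[9,10)
i=10: fresh scan; Z[10]=3 extend→box=[10,13)
i=11: min(r-i=2, Z[1]=0)=0; Z[11]=0
i=12: min(r-i=1, Z[2]=0)=0; Z[12]=0
i=13: fresh scan; Z[13]=0
i=14: fresh scan; Z[14]=0
i=15: fresh scan; Z[15]=0
i=16: fresh scan; Z[16]=0
i=17: fresh scan; Z[17]=0
i=18: fresh scan; Z[18]=0
i=19: fresh scan; Z[19]=3 extend→box=[19,22)
i=20: min(r-i=2, Z[1]=0)=0; Z[20]=0
i=21: min(r-i=1, Z[2]=0)=0; Z[21]=0
i=22: fresh scan; Z[22]=0
i=23: fresh scan; Z[23]=0
i=24: fresh scan; Z[24]=0
i=25: fresh scan; Z[25]=0
i=26: fresh scan; Z[26]=0
i=27: fresh scan; Z[27]=0
i=28: fresh scan; Z[28]=0
i=29: fresh scan; Z[29]=0
i=30: fresh scan; Z[30]=0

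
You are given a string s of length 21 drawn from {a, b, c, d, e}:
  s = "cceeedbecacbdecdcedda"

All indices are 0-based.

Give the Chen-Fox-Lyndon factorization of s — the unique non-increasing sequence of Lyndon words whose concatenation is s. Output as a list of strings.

emit factor 1: 'cceeed' (i=0, period=6)
emit factor 2: 'bec' (i=6, period=3)
emit factor 3: 'acbdecdcedd' (i=9, period=11)
emit factor 4: 'a' (i=20, period=1)

["cceeed", "bec", "acbdecdcedd", "a"]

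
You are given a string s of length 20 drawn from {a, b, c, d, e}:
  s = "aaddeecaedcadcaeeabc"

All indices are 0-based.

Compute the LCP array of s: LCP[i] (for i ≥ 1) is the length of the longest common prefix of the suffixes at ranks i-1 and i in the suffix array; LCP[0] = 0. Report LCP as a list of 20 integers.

rank→(start, suffix):
  0 → (0, 'aaddeecaedcadcaeeabc')
  1 → (17, 'abc')
  2 → (11, 'adcaeeabc')
  3 → (1, 'addeecaedcadcaeeabc')
  4 → (7, 'aedcadcaeeabc')
  5 → (14, 'aeeabc')
  6 → (18, 'bc')
  7 → (19, 'c')
  8 → (10, 'cadcaeeabc')
  9 → (6, 'caedcadcaeeabc')
  10 → (13, 'caeeabc')
  11 → (9, 'dcadcaeeabc')
  12 → (12, 'dcaeeabc')
  13 → (2, 'ddeecaedcadcaeeabc')
  14 → (3, 'deecaedcadcaeeabc')
  15 → (16, 'eabc')
  16 → (5, 'ecaedcadcaeeabc')
  17 → (8, 'edcadcaeeabc')
  18 → (15, 'eeabc')
  19 → (4, 'eecaedcadcaeeabc')

SA = [0, 17, 11, 1, 7, 14, 18, 19, 10, 6, 13, 9, 12, 2, 3, 16, 5, 8, 15, 4]
[i] adj suffixes → lcp
  [1] 0/17 → 1 ('a')
  [2] 17/11 → 1 ('a')
  [3] 11/1 → 2 ('ad')
  [4] 1/7 → 1 ('a')
  [5] 7/14 → 2 ('ae')
  [6] 14/18 → 0 ('')
  [7] 18/19 → 0 ('')
  [8] 19/10 → 1 ('c')
  [9] 10/6 → 2 ('ca')
  [10] 6/13 → 3 ('cae')
  [11] 13/9 → 0 ('')
  [12] 9/12 → 3 ('dca')
  [13] 12/2 → 1 ('d')
  [14] 2/3 → 1 ('d')
  [15] 3/16 → 0 ('')
  [16] 16/5 → 1 ('e')
  [17] 5/8 → 1 ('e')
  [18] 8/15 → 1 ('e')
  [19] 15/4 → 2 ('ee')

[0, 1, 1, 2, 1, 2, 0, 0, 1, 2, 3, 0, 3, 1, 1, 0, 1, 1, 1, 2]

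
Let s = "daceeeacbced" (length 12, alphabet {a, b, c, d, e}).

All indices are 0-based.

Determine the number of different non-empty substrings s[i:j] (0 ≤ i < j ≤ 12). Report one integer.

68

rank | idx | suffix
   0 |   6 | acbced
   1 |   1 | aceeeacbced
   2 |   8 | bced
   3 |   7 | cbced
   4 |   9 | ced
   5 |   2 | ceeeacbced
   6 |  11 | d
   7 |   0 | daceeeacbced
   8 |   5 | eacbced
   9 |  10 | ed
  10 |   4 | eeacbced
  11 |   3 | eeeacbced

SA = [6, 1, 8, 7, 9, 2, 11, 0, 5, 10, 4, 3]
i: (SA[i-1],SA[i]) lcp shared
  1: (6,1) 2 'ac'
  2: (1,8) 0 ''
  3: (8,7) 0 ''
  4: (7,9) 1 'c'
  5: (9,2) 2 'ce'
  6: (2,11) 0 ''
  7: (11,0) 1 'd'
  8: (0,5) 0 ''
  9: (5,10) 1 'e'
  10: (10,4) 1 'e'
  11: (4,3) 2 'ee'

n(n+1)/2 = 12·13/2 = 78
Σ LCP = 0 + 2 + 0 + 0 + 1 + 2 + 0 + 1 + 0 + 1 + 1 + 2 = 10
distinct = 78 − 10 = 68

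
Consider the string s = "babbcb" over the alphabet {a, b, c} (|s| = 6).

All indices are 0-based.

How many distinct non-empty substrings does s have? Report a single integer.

18

rank | idx | suffix
   0 |   1 | abbcb
   1 |   5 | b
   2 |   0 | babbcb
   3 |   2 | bbcb
   4 |   3 | bcb
   5 |   4 | cb

SA = [1, 5, 0, 2, 3, 4]
i: (SA[i-1],SA[i]) lcp shared
  1: (1,5) 0 ''
  2: (5,0) 1 'b'
  3: (0,2) 1 'b'
  4: (2,3) 1 'b'
  5: (3,4) 0 ''

n(n+1)/2 = 6·7/2 = 21
Σ LCP = 0 + 0 + 1 + 1 + 1 + 0 = 3
distinct = 21 − 3 = 18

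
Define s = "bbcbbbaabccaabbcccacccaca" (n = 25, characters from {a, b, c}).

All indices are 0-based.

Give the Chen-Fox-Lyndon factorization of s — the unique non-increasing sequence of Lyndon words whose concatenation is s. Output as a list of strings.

["bbc", "b", "b", "b", "aabcc", "aabbcccacccac", "a"]

emit factor 1: 'bbc' (i=0, period=3)
emit factor 2: 'b' (i=3, period=1)
emit factor 3: 'b' (i=4, period=1)
emit factor 4: 'b' (i=5, period=1)
emit factor 5: 'aabcc' (i=6, period=5)
emit factor 6: 'aabbcccacccac' (i=11, period=13)
emit factor 7: 'a' (i=24, period=1)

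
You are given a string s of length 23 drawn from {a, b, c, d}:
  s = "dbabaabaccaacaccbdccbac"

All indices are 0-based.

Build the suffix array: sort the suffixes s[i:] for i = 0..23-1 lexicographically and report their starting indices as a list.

rank | idx | suffix
   0 |   4 | aabaccaacaccbdccbac
   1 |  10 | aacaccbdccbac
   2 |   2 | abaabaccaacaccbdccbac
   3 |   5 | abaccaacaccbdccbac
   4 |  21 | ac
   5 |  11 | acaccbdccbac
   6 |   7 | accaacaccbdccbac
   7 |  13 | accbdccbac
   8 |   3 | baabaccaacaccbdccbac
   9 |   1 | babaabaccaacaccbdccbac
  10 |  20 | bac
  11 |   6 | baccaacaccbdccbac
  12 |  16 | bdccbac
  13 |  22 | c
  14 |   9 | caacaccbdccbac
  15 |  12 | caccbdccbac
  16 |  19 | cbac
  17 |  15 | cbdccbac
  18 |   8 | ccaacaccbdccbac
  19 |  18 | ccbac
  20 |  14 | ccbdccbac
  21 |   0 | dbabaabaccaacaccbdccbac
  22 |  17 | dccbac

[4, 10, 2, 5, 21, 11, 7, 13, 3, 1, 20, 6, 16, 22, 9, 12, 19, 15, 8, 18, 14, 0, 17]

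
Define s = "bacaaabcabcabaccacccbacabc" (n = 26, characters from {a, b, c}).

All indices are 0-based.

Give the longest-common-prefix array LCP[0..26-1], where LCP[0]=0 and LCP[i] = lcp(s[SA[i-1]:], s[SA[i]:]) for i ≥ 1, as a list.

sorted suffixes:
  #0 SA[0]=3  'aaabcabcabaccacccbacabc'
  #1 SA[1]=4  'aabcabcabaccacccbacabc'
  #2 SA[2]=11  'abaccacccbacabc'
  #3 SA[3]=23  'abc'
  #4 SA[4]=8  'abcabaccacccbacabc'
  #5 SA[5]=5  'abcabcabaccacccbacabc'
  #6 SA[6]=1  'acaaabcabcabaccacccbacabc'
  #7 SA[7]=21  'acabc'
  #8 SA[8]=13  'accacccbacabc'
  #9 SA[9]=16  'acccbacabc'
  #10 SA[10]=0  'bacaaabcabcabaccacccbacabc'
  #11 SA[11]=20  'bacabc'
  #12 SA[12]=12  'baccacccbacabc'
  #13 SA[13]=24  'bc'
  #14 SA[14]=9  'bcabaccacccbacabc'
  #15 SA[15]=6  'bcabcabaccacccbacabc'
  #16 SA[16]=25  'c'
  #17 SA[17]=2  'caaabcabcabaccacccbacabc'
  #18 SA[18]=10  'cabaccacccbacabc'
  #19 SA[19]=22  'cabc'
  #20 SA[20]=7  'cabcabaccacccbacabc'
  #21 SA[21]=15  'cacccbacabc'
  #22 SA[22]=19  'cbacabc'
  #23 SA[23]=14  'ccacccbacabc'
  #24 SA[24]=18  'ccbacabc'
  #25 SA[25]=17  'cccbacabc'

SA = [3, 4, 11, 23, 8, 5, 1, 21, 13, 16, 0, 20, 12, 24, 9, 6, 25, 2, 10, 22, 7, 15, 19, 14, 18, 17]
[i] adj suffixes → lcp
  [1] 3/4 → 2 ('aa')
  [2] 4/11 → 1 ('a')
  [3] 11/23 → 2 ('ab')
  [4] 23/8 → 3 ('abc')
  [5] 8/5 → 5 ('abcab')
  [6] 5/1 → 1 ('a')
  [7] 1/21 → 3 ('aca')
  [8] 21/13 → 2 ('ac')
  [9] 13/16 → 3 ('acc')
  [10] 16/0 → 0 ('')
  [11] 0/20 → 4 ('baca')
  [12] 20/12 → 3 ('bac')
  [13] 12/24 → 1 ('b')
  [14] 24/9 → 2 ('bc')
  [15] 9/6 → 4 ('bcab')
  [16] 6/25 → 0 ('')
  [17] 25/2 → 1 ('c')
  [18] 2/10 → 2 ('ca')
  [19] 10/22 → 3 ('cab')
  [20] 22/7 → 4 ('cabc')
  [21] 7/15 → 2 ('ca')
  [22] 15/19 → 1 ('c')
  [23] 19/14 → 1 ('c')
  [24] 14/18 → 2 ('cc')
  [25] 18/17 → 2 ('cc')

[0, 2, 1, 2, 3, 5, 1, 3, 2, 3, 0, 4, 3, 1, 2, 4, 0, 1, 2, 3, 4, 2, 1, 1, 2, 2]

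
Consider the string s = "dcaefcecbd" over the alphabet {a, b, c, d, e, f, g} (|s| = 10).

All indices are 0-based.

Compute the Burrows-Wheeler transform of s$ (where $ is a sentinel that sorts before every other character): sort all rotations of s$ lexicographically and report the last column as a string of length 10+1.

rank  rotation     last
    0  $dcaefcecbd  d
    1  aefcecbd$dc  c
    2  bd$dcaefcec  c
    3  caefcecbd$d  d
    4  cbd$dcaefce  e
    5  cecbd$dcaef  f
    6  d$dcaefcecb  b
    7  dcaefcecbd$  $
    8  ecbd$dcaefc  c
    9  efcecbd$dca  a
   10  fcecbd$dcae  e

dccdefb$cae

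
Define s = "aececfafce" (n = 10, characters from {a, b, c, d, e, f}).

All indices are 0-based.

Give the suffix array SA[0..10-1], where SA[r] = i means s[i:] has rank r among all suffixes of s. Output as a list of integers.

rank | idx | suffix
   0 |   0 | aececfafce
   1 |   6 | afce
   2 |   8 | ce
   3 |   2 | cecfafce
   4 |   4 | cfafce
   5 |   9 | e
   6 |   1 | ececfafce
   7 |   3 | ecfafce
   8 |   5 | fafce
   9 |   7 | fce

[0, 6, 8, 2, 4, 9, 1, 3, 5, 7]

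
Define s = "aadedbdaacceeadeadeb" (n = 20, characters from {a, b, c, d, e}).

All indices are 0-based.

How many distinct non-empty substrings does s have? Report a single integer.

185

rank→(start, suffix):
  0 → (7, 'aacceeadeadeb')
  1 → (0, 'aadedbdaacceeadeadeb')
  2 → (8, 'acceeadeadeb')
  3 → (13, 'adeadeb')
  4 → (16, 'adeb')
  5 → (1, 'adedbdaacceeadeadeb')
  6 → (19, 'b')
  7 → (5, 'bdaacceeadeadeb')
  8 → (9, 'cceeadeadeb')
  9 → (10, 'ceeadeadeb')
  10 → (6, 'daacceeadeadeb')
  11 → (4, 'dbdaacceeadeadeb')
  12 → (14, 'deadeb')
  13 → (17, 'deb')
  14 → (2, 'dedbdaacceeadeadeb')
  15 → (12, 'eadeadeb')
  16 → (15, 'eadeb')
  17 → (18, 'eb')
  18 → (3, 'edbdaacceeadeadeb')
  19 → (11, 'eeadeadeb')

SA = [7, 0, 8, 13, 16, 1, 19, 5, 9, 10, 6, 4, 14, 17, 2, 12, 15, 18, 3, 11]
i: (SA[i-1],SA[i]) lcp shared
  1: (7,0) 2 'aa'
  2: (0,8) 1 'a'
  3: (8,13) 1 'a'
  4: (13,16) 3 'ade'
  5: (16,1) 3 'ade'
  6: (1,19) 0 ''
  7: (19,5) 1 'b'
  8: (5,9) 0 ''
  9: (9,10) 1 'c'
  10: (10,6) 0 ''
  11: (6,4) 1 'd'
  12: (4,14) 1 'd'
  13: (14,17) 2 'de'
  14: (17,2) 2 'de'
  15: (2,12) 0 ''
  16: (12,15) 4 'eade'
  17: (15,18) 1 'e'
  18: (18,3) 1 'e'
  19: (3,11) 1 'e'

n(n+1)/2 = 20·21/2 = 210
Σ LCP = 0 + 2 + 1 + 1 + 3 + 3 + 0 + 1 + 0 + 1 + 0 + 1 + 1 + 2 + 2 + 0 + 4 + 1 + 1 + 1 = 25
distinct = 210 − 25 = 185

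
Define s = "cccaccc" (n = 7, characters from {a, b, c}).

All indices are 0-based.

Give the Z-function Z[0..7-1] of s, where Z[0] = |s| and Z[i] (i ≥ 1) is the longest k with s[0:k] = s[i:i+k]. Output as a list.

[7, 2, 1, 0, 3, 2, 1]

Z[0]=7
i=1: i≥r, start 0; Z[1]=2 extend→box=[1,3)
i=2: min(r-i=1, Z[1]=2)=1; Z[2]=1
i=3: i≥r, start 0; Z[3]=0
i=4: i≥r, start 0; Z[4]=3 extend→box=[4,7)
i=5: min(r-i=2, Z[1]=2)=2; Z[5]=2
i=6: min(r-i=1, Z[2]=1)=1; Z[6]=1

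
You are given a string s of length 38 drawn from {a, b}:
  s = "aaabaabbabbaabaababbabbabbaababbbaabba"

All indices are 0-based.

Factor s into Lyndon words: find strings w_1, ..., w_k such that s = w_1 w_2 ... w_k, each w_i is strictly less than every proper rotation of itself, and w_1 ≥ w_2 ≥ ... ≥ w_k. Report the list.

["aaabaabbabbaabaababbabbabbaababbbaabb", "a"]

emit factor 1: 'aaabaabbabbaabaababbabbabbaababbbaabb' (i=0, period=37)
emit factor 2: 'a' (i=37, period=1)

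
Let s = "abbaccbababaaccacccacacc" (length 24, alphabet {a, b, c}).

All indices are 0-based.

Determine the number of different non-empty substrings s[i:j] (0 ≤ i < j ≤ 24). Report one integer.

rank | idx | suffix
   0 |  11 | aaccacccacacc
   1 |   9 | abaaccacccacacc
   2 |   7 | ababaaccacccacacc
   3 |   0 | abbaccbababaaccacccacacc
   4 |  19 | acacc
   5 |  21 | acc
   6 |  12 | accacccacacc
   7 |   3 | accbababaaccacccacacc
   8 |  15 | acccacacc
   9 |  10 | baaccacccacacc
  10 |   8 | babaaccacccacacc
  11 |   6 | bababaaccacccacacc
  12 |   2 | baccbababaaccacccacacc
  13 |   1 | bbaccbababaaccacccacacc
  14 |  23 | c
  15 |  18 | cacacc
  16 |  20 | cacc
  17 |  14 | cacccacacc
  18 |   5 | cbababaaccacccacacc
  19 |  22 | cc
  20 |  17 | ccacacc
  21 |  13 | ccacccacacc
  22 |   4 | ccbababaaccacccacacc
  23 |  16 | cccacacc

SA = [11, 9, 7, 0, 19, 21, 12, 3, 15, 10, 8, 6, 2, 1, 23, 18, 20, 14, 5, 22, 17, 13, 4, 16]
rank  pair      lcp
   1  s[11:],s[9:]  1  'a'
   2  s[9:],s[7:]  3  'aba'
   3  s[7:],s[0:]  2  'ab'
   4  s[0:],s[19:]  1  'a'
   5  s[19:],s[21:]  2  'ac'
   6  s[21:],s[12:]  3  'acc'
   7  s[12:],s[3:]  3  'acc'
   8  s[3:],s[15:]  3  'acc'
   9  s[15:],s[10:]  0  ''
  10  s[10:],s[8:]  2  'ba'
  11  s[8:],s[6:]  4  'baba'
  12  s[6:],s[2:]  2  'ba'
  13  s[2:],s[1:]  1  'b'
  14  s[1:],s[23:]  0  ''
  15  s[23:],s[18:]  1  'c'
  16  s[18:],s[20:]  3  'cac'
  17  s[20:],s[14:]  4  'cacc'
  18  s[14:],s[5:]  1  'c'
  19  s[5:],s[22:]  1  'c'
  20  s[22:],s[17:]  2  'cc'
  21  s[17:],s[13:]  4  'ccac'
  22  s[13:],s[4:]  2  'cc'
  23  s[4:],s[16:]  2  'cc'

n(n+1)/2 = 24·25/2 = 300
Σ LCP = 0 + 1 + 3 + 2 + 1 + 2 + 3 + 3 + 3 + 0 + 2 + 4 + 2 + 1 + 0 + 1 + 3 + 4 + 1 + 1 + 2 + 4 + 2 + 2 = 47
distinct = 300 − 47 = 253

253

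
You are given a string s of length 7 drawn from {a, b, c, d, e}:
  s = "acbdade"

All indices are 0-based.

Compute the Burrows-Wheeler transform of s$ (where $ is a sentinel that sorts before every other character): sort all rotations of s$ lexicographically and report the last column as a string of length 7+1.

e$dcabad

rank  rotation  last
    0  $acbdade  e
    1  acbdade$  $
    2  ade$acbd  d
    3  bdade$ac  c
    4  cbdade$a  a
    5  dade$acb  b
    6  de$acbda  a
    7  e$acbdad  d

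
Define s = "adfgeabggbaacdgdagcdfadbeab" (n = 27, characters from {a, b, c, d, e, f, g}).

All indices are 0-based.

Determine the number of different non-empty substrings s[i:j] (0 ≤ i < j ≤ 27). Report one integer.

sorted suffixes:
  #0 SA[0]=10  'aacdgdagcdfadbeab'
  #1 SA[1]=25  'ab'
  #2 SA[2]=5  'abggbaacdgdagcdfadbeab'
  #3 SA[3]=11  'acdgdagcdfadbeab'
  #4 SA[4]=21  'adbeab'
  #5 SA[5]=0  'adfgeabggbaacdgdagcdfadbeab'
  #6 SA[6]=16  'agcdfadbeab'
  #7 SA[7]=26  'b'
  #8 SA[8]=9  'baacdgdagcdfadbeab'
  #9 SA[9]=23  'beab'
  #10 SA[10]=6  'bggbaacdgdagcdfadbeab'
  #11 SA[11]=18  'cdfadbeab'
  #12 SA[12]=12  'cdgdagcdfadbeab'
  #13 SA[13]=15  'dagcdfadbeab'
  #14 SA[14]=22  'dbeab'
  #15 SA[15]=19  'dfadbeab'
  #16 SA[16]=1  'dfgeabggbaacdgdagcdfadbeab'
  #17 SA[17]=13  'dgdagcdfadbeab'
  #18 SA[18]=24  'eab'
  #19 SA[19]=4  'eabggbaacdgdagcdfadbeab'
  #20 SA[20]=20  'fadbeab'
  #21 SA[21]=2  'fgeabggbaacdgdagcdfadbeab'
  #22 SA[22]=8  'gbaacdgdagcdfadbeab'
  #23 SA[23]=17  'gcdfadbeab'
  #24 SA[24]=14  'gdagcdfadbeab'
  #25 SA[25]=3  'geabggbaacdgdagcdfadbeab'
  #26 SA[26]=7  'ggbaacdgdagcdfadbeab'

SA = [10, 25, 5, 11, 21, 0, 16, 26, 9, 23, 6, 18, 12, 15, 22, 19, 1, 13, 24, 4, 20, 2, 8, 17, 14, 3, 7]
rank  pair      lcp
   1  s[10:],s[25:]  1  'a'
   2  s[25:],s[5:]  2  'ab'
   3  s[5:],s[11:]  1  'a'
   4  s[11:],s[21:]  1  'a'
   5  s[21:],s[0:]  2  'ad'
   6  s[0:],s[16:]  1  'a'
   7  s[16:],s[26:]  0  ''
   8  s[26:],s[9:]  1  'b'
   9  s[9:],s[23:]  1  'b'
  10  s[23:],s[6:]  1  'b'
  11  s[6:],s[18:]  0  ''
  12  s[18:],s[12:]  2  'cd'
  13  s[12:],s[15:]  0  ''
  14  s[15:],s[22:]  1  'd'
  15  s[22:],s[19:]  1  'd'
  16  s[19:],s[1:]  2  'df'
  17  s[1:],s[13:]  1  'd'
  18  s[13:],s[24:]  0  ''
  19  s[24:],s[4:]  3  'eab'
  20  s[4:],s[20:]  0  ''
  21  s[20:],s[2:]  1  'f'
  22  s[2:],s[8:]  0  ''
  23  s[8:],s[17:]  1  'g'
  24  s[17:],s[14:]  1  'g'
  25  s[14:],s[3:]  1  'g'
  26  s[3:],s[7:]  1  'g'

n(n+1)/2 = 27·28/2 = 378
Σ LCP = 0 + 1 + 2 + 1 + 1 + 2 + 1 + 0 + 1 + 1 + 1 + 0 + 2 + 0 + 1 + 1 + 2 + 1 + 0 + 3 + 0 + 1 + 0 + 1 + 1 + 1 + 1 = 26
distinct = 378 − 26 = 352

352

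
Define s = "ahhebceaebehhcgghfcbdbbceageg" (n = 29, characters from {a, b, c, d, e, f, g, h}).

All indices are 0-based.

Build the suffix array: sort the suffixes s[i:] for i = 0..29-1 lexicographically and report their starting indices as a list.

rank→(start, suffix):
  0 → (7, 'aebehhcgghfcbdbbceageg')
  1 → (25, 'ageg')
  2 → (0, 'ahhebceaebehhcgghfcbdbbceageg')
  3 → (21, 'bbceageg')
  4 → (4, 'bceaebehhcgghfcbdbbceageg')
  5 → (22, 'bceageg')
  6 → (19, 'bdbbceageg')
  7 → (9, 'behhcgghfcbdbbceageg')
  8 → (18, 'cbdbbceageg')
  9 → (5, 'ceaebehhcgghfcbdbbceageg')
  10 → (23, 'ceageg')
  11 → (13, 'cgghfcbdbbceageg')
  12 → (20, 'dbbceageg')
  13 → (6, 'eaebehhcgghfcbdbbceageg')
  14 → (24, 'eageg')
  15 → (3, 'ebceaebehhcgghfcbdbbceageg')
  16 → (8, 'ebehhcgghfcbdbbceageg')
  17 → (27, 'eg')
  18 → (10, 'ehhcgghfcbdbbceageg')
  19 → (17, 'fcbdbbceageg')
  20 → (28, 'g')
  21 → (26, 'geg')
  22 → (14, 'gghfcbdbbceageg')
  23 → (15, 'ghfcbdbbceageg')
  24 → (12, 'hcgghfcbdbbceageg')
  25 → (2, 'hebceaebehhcgghfcbdbbceageg')
  26 → (16, 'hfcbdbbceageg')
  27 → (11, 'hhcgghfcbdbbceageg')
  28 → (1, 'hhebceaebehhcgghfcbdbbceageg')

[7, 25, 0, 21, 4, 22, 19, 9, 18, 5, 23, 13, 20, 6, 24, 3, 8, 27, 10, 17, 28, 26, 14, 15, 12, 2, 16, 11, 1]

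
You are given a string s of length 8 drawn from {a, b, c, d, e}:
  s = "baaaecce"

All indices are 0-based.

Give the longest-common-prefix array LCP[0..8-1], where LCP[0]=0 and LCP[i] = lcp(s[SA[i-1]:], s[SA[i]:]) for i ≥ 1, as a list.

rank | idx | suffix
   0 |   1 | aaaecce
   1 |   2 | aaecce
   2 |   3 | aecce
   3 |   0 | baaaecce
   4 |   5 | cce
   5 |   6 | ce
   6 |   7 | e
   7 |   4 | ecce

SA = [1, 2, 3, 0, 5, 6, 7, 4]
rank  pair      lcp
   1  s[1:],s[2:]  2  'aa'
   2  s[2:],s[3:]  1  'a'
   3  s[3:],s[0:]  0  ''
   4  s[0:],s[5:]  0  ''
   5  s[5:],s[6:]  1  'c'
   6  s[6:],s[7:]  0  ''
   7  s[7:],s[4:]  1  'e'

[0, 2, 1, 0, 0, 1, 0, 1]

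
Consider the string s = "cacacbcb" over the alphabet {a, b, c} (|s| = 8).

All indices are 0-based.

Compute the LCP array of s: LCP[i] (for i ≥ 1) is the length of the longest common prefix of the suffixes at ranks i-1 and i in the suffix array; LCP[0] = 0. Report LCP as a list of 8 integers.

rank | idx | suffix
   0 |   1 | acacbcb
   1 |   3 | acbcb
   2 |   7 | b
   3 |   5 | bcb
   4 |   0 | cacacbcb
   5 |   2 | cacbcb
   6 |   6 | cb
   7 |   4 | cbcb

SA = [1, 3, 7, 5, 0, 2, 6, 4]
[i] adj suffixes → lcp
  [1] 1/3 → 2 ('ac')
  [2] 3/7 → 0 ('')
  [3] 7/5 → 1 ('b')
  [4] 5/0 → 0 ('')
  [5] 0/2 → 3 ('cac')
  [6] 2/6 → 1 ('c')
  [7] 6/4 → 2 ('cb')

[0, 2, 0, 1, 0, 3, 1, 2]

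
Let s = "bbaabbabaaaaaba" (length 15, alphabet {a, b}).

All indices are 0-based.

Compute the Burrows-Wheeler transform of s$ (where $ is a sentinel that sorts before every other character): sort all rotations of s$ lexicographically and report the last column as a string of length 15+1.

abbaaababaaabb$a

rank  rotation          last
    0  $bbaabbabaaaaaba  a
    1  a$bbaabbabaaaaab  b
    2  aaaaaba$bbaabbab  b
    3  aaaaba$bbaabbaba  a
    4  aaaba$bbaabbabaa  a
    5  aaba$bbaabbabaaa  a
    6  aabbabaaaaaba$bb  b
    7  aba$bbaabbabaaaa  a
    8  abaaaaaba$bbaabb  b
    9  abbabaaaaaba$bba  a
   10  ba$bbaabbabaaaaa  a
   11  baaaaaba$bbaabba  a
   12  baabbabaaaaaba$b  b
   13  babaaaaaba$bbaab  b
   14  bbaabbabaaaaaba$  $
   15  bbabaaaaaba$bbaa  a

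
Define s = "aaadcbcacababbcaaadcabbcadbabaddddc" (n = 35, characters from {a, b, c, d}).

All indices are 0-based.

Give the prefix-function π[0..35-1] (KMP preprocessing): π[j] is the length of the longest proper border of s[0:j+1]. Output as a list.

π[0] = 0
j=1 s[j]='a': π[1]=1 (border 'a')
j=2 s[j]='a': π[2]=2 (border 'aa')
j=3 s[j]='d': k: 2→1→0; π[3]=0 (border '')
j=4 s[j]='c': π[4]=0 (border '')
j=5 s[j]='b': π[5]=0 (border '')
j=6 s[j]='c': π[6]=0 (border '')
j=7 s[j]='a': π[7]=1 (border 'a')
j=8 s[j]='c': k: 1→0; π[8]=0 (border '')
j=9 s[j]='a': π[9]=1 (border 'a')
j=10 s[j]='b': k: 1→0; π[10]=0 (border '')
j=11 s[j]='a': π[11]=1 (border 'a')
j=12 s[j]='b': k: 1→0; π[12]=0 (border '')
j=13 s[j]='b': π[13]=0 (border '')
j=14 s[j]='c': π[14]=0 (border '')
j=15 s[j]='a': π[15]=1 (border 'a')
j=16 s[j]='a': π[16]=2 (border 'aa')
j=17 s[j]='a': π[17]=3 (border 'aaa')
j=18 s[j]='d': π[18]=4 (border 'aaad')
j=19 s[j]='c': π[19]=5 (border 'aaadc')
j=20 s[j]='a': k: 5→0; π[20]=1 (border 'a')
j=21 s[j]='b': k: 1→0; π[21]=0 (border '')
j=22 s[j]='b': π[22]=0 (border '')
j=23 s[j]='c': π[23]=0 (border '')
j=24 s[j]='a': π[24]=1 (border 'a')
j=25 s[j]='d': k: 1→0; π[25]=0 (border '')
j=26 s[j]='b': π[26]=0 (border '')
j=27 s[j]='a': π[27]=1 (border 'a')
j=28 s[j]='b': k: 1→0; π[28]=0 (border '')
j=29 s[j]='a': π[29]=1 (border 'a')
j=30 s[j]='d': k: 1→0; π[30]=0 (border '')
j=31 s[j]='d': π[31]=0 (border '')
j=32 s[j]='d': π[32]=0 (border '')
j=33 s[j]='d': π[33]=0 (border '')
j=34 s[j]='c': π[34]=0 (border '')

[0, 1, 2, 0, 0, 0, 0, 1, 0, 1, 0, 1, 0, 0, 0, 1, 2, 3, 4, 5, 1, 0, 0, 0, 1, 0, 0, 1, 0, 1, 0, 0, 0, 0, 0]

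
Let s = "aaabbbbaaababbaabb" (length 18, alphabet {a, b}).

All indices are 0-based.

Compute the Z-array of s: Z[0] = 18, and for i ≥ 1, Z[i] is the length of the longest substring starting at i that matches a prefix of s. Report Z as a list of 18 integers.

Z[0]=18
i=1: i≥r, start 0; Z[1]=2 scan→box=[1,3)
i=2: min(r-i=1, Z[1]=2)=1; Z[2]=1
i=3: i≥r, start 0; Z[3]=0
i=4: i≥r, start 0; Z[4]=0
i=5: i≥r, start 0; Z[5]=0
i=6: i≥r, start 0; Z[6]=0
i=7: i≥r, start 0; Z[7]=4 scan→box=[7,11)
i=8: min(r-i=3, Z[1]=2)=2; Z[8]=2
i=9: min(r-i=2, Z[2]=1)=1; Z[9]=1
i=10: min(r-i=1, Z[3]=0)=0; Z[10]=0
i=11: i≥r, start 0; Z[11]=1 scan→box=[11,12)
i=12: i≥r, start 0; Z[12]=0
i=13: i≥r, start 0; Z[13]=0
i=14: i≥r, start 0; Z[14]=2 scan→box=[14,16)
i=15: min(r-i=1, Z[1]=2)=1; Z[15]=1
i=16: i≥r, start 0; Z[16]=0
i=17: i≥r, start 0; Z[17]=0

[18, 2, 1, 0, 0, 0, 0, 4, 2, 1, 0, 1, 0, 0, 2, 1, 0, 0]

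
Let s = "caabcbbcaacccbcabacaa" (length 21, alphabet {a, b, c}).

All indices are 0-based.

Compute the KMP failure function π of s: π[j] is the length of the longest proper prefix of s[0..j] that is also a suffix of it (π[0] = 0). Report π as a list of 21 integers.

π[0] = 0
j=1 s[j]='a': π[1]=0 (border '')
j=2 s[j]='a': π[2]=0 (border '')
j=3 s[j]='b': π[3]=0 (border '')
j=4 s[j]='c': π[4]=1 (border 'c')
j=5 s[j]='b': k: 1→0; π[5]=0 (border '')
j=6 s[j]='b': π[6]=0 (border '')
j=7 s[j]='c': π[7]=1 (border 'c')
j=8 s[j]='a': π[8]=2 (border 'ca')
j=9 s[j]='a': π[9]=3 (border 'caa')
j=10 s[j]='c': k: 3→0; π[10]=1 (border 'c')
j=11 s[j]='c': k: 1→0; π[11]=1 (border 'c')
j=12 s[j]='c': k: 1→0; π[12]=1 (border 'c')
j=13 s[j]='b': k: 1→0; π[13]=0 (border '')
j=14 s[j]='c': π[14]=1 (border 'c')
j=15 s[j]='a': π[15]=2 (border 'ca')
j=16 s[j]='b': k: 2→0; π[16]=0 (border '')
j=17 s[j]='a': π[17]=0 (border '')
j=18 s[j]='c': π[18]=1 (border 'c')
j=19 s[j]='a': π[19]=2 (border 'ca')
j=20 s[j]='a': π[20]=3 (border 'caa')

[0, 0, 0, 0, 1, 0, 0, 1, 2, 3, 1, 1, 1, 0, 1, 2, 0, 0, 1, 2, 3]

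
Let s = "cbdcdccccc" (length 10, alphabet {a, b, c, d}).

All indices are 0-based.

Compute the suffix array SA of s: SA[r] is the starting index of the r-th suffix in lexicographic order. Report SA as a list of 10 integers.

[1, 9, 0, 8, 7, 6, 5, 3, 4, 2]

rank | idx | suffix
   0 |   1 | bdcdccccc
   1 |   9 | c
   2 |   0 | cbdcdccccc
   3 |   8 | cc
   4 |   7 | ccc
   5 |   6 | cccc
   6 |   5 | ccccc
   7 |   3 | cdccccc
   8 |   4 | dccccc
   9 |   2 | dcdccccc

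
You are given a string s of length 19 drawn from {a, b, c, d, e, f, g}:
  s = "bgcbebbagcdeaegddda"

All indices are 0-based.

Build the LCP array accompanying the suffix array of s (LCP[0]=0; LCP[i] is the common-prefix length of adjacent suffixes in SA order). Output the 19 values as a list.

[0, 1, 1, 0, 1, 1, 1, 0, 1, 0, 1, 2, 1, 0, 1, 1, 0, 2, 1]

rank | idx | suffix
   0 |  18 | a
   1 |  12 | aegddda
   2 |   7 | agcdeaegddda
   3 |   6 | bagcdeaegddda
   4 |   5 | bbagcdeaegddda
   5 |   3 | bebbagcdeaegddda
   6 |   0 | bgcbebbagcdeaegddda
   7 |   2 | cbebbagcdeaegddda
   8 |   9 | cdeaegddda
   9 |  17 | da
  10 |  16 | dda
  11 |  15 | ddda
  12 |  10 | deaegddda
  13 |  11 | eaegddda
  14 |   4 | ebbagcdeaegddda
  15 |  13 | egddda
  16 |   1 | gcbebbagcdeaegddda
  17 |   8 | gcdeaegddda
  18 |  14 | gddda

SA = [18, 12, 7, 6, 5, 3, 0, 2, 9, 17, 16, 15, 10, 11, 4, 13, 1, 8, 14]
i: (SA[i-1],SA[i]) lcp shared
  1: (18,12) 1 'a'
  2: (12,7) 1 'a'
  3: (7,6) 0 ''
  4: (6,5) 1 'b'
  5: (5,3) 1 'b'
  6: (3,0) 1 'b'
  7: (0,2) 0 ''
  8: (2,9) 1 'c'
  9: (9,17) 0 ''
  10: (17,16) 1 'd'
  11: (16,15) 2 'dd'
  12: (15,10) 1 'd'
  13: (10,11) 0 ''
  14: (11,4) 1 'e'
  15: (4,13) 1 'e'
  16: (13,1) 0 ''
  17: (1,8) 2 'gc'
  18: (8,14) 1 'g'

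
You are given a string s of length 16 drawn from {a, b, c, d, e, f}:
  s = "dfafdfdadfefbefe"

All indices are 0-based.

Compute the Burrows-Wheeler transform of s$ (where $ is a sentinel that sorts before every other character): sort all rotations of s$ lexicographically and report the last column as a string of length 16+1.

edfff$faffbdedaed

rank  rotation           last
    0  $dfafdfdadfefbefe  e
    1  adfefbefe$dfafdfd  d
    2  afdfdadfefbefe$df  f
    3  befe$dfafdfdadfef  f
    4  dadfefbefe$dfafdf  f
    5  dfafdfdadfefbefe$  $
    6  dfdadfefbefe$dfaf  f
    7  dfefbefe$dfafdfda  a
    8  e$dfafdfdadfefbef  f
    9  efbefe$dfafdfdadf  f
   10  efe$dfafdfdadfefb  b
   11  fafdfdadfefbefe$d  d
   12  fbefe$dfafdfdadfe  e
   13  fdadfefbefe$dfafd  d
   14  fdfdadfefbefe$dfa  a
   15  fe$dfafdfdadfefbe  e
   16  fefbefe$dfafdfdad  d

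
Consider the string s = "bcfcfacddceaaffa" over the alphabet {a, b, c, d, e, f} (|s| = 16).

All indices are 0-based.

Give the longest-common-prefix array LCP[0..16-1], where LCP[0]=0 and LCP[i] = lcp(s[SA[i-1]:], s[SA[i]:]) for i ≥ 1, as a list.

rank | idx | suffix
   0 |  15 | a
   1 |  11 | aaffa
   2 |   5 | acddceaaffa
   3 |  12 | affa
   4 |   0 | bcfcfacddceaaffa
   5 |   6 | cddceaaffa
   6 |   9 | ceaaffa
   7 |   3 | cfacddceaaffa
   8 |   1 | cfcfacddceaaffa
   9 |   8 | dceaaffa
  10 |   7 | ddceaaffa
  11 |  10 | eaaffa
  12 |  14 | fa
  13 |   4 | facddceaaffa
  14 |   2 | fcfacddceaaffa
  15 |  13 | ffa

SA = [15, 11, 5, 12, 0, 6, 9, 3, 1, 8, 7, 10, 14, 4, 2, 13]
rank  pair      lcp
   1  s[15:],s[11:]  1  'a'
   2  s[11:],s[5:]  1  'a'
   3  s[5:],s[12:]  1  'a'
   4  s[12:],s[0:]  0  ''
   5  s[0:],s[6:]  0  ''
   6  s[6:],s[9:]  1  'c'
   7  s[9:],s[3:]  1  'c'
   8  s[3:],s[1:]  2  'cf'
   9  s[1:],s[8:]  0  ''
  10  s[8:],s[7:]  1  'd'
  11  s[7:],s[10:]  0  ''
  12  s[10:],s[14:]  0  ''
  13  s[14:],s[4:]  2  'fa'
  14  s[4:],s[2:]  1  'f'
  15  s[2:],s[13:]  1  'f'

[0, 1, 1, 1, 0, 0, 1, 1, 2, 0, 1, 0, 0, 2, 1, 1]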